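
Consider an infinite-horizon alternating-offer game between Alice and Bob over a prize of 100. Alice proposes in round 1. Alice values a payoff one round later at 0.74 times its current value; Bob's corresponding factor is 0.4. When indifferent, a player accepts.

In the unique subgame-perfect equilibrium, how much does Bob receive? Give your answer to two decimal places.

14.77

Let x be Alice's share when Alice proposes and y be Bob's share when Bob proposes.
Bob accepts iff offered ≥ 0.4·y, so x = 100 − 0.4y. Symmetrically y = 100 − 0.74x.
Substituting: x = 100 − 0.4(100 − 0.74x), giving x(1 − 0.74·0.4) = 100(1 − 0.4).
So x = 100 × 0.6 / 0.704 ≈ 85.2273, and Bob receives 100 − x ≈ 14.7727.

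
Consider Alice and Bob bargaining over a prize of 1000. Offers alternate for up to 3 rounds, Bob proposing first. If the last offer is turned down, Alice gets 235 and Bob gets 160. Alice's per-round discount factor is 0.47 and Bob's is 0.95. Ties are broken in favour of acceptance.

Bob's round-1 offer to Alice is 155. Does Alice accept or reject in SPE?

Work out Alice's continuation value if the offer is rejected.
Round 3 (Bob proposes): Alice gets 235 if talks fail, so Bob offers 235 and keeps 765.
Round 2 (Alice proposes): Bob can get 765 next round, worth 0.95 × 765 = 726.75 now. Alice offers 726.75 and keeps 1000 − 726.75 = 273.25.
So by rejecting in round 1, Alice gets 273.25 next round, worth 0.47 × 273.25 = 128.4275 now.
Offer 155 ≥ 128.4275, so Alice accepts.

Accept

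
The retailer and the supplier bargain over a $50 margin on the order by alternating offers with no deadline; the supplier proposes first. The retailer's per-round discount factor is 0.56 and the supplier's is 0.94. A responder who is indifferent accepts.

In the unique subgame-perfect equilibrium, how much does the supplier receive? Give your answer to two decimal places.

In a stationary SPE each proposer offers the other exactly their discounted continuation value.
If the supplier keeps x when proposing and the retailer keeps y when proposing, then x = 50 − 0.56y and y = 50 − 0.94x.
Solving: x = 50(1 − 0.56) / (1 − 0.94·0.56) = 22 / 0.4736 ≈ 46.4527.
The retailer gets 50 − 46.4527 ≈ 3.5473.

46.45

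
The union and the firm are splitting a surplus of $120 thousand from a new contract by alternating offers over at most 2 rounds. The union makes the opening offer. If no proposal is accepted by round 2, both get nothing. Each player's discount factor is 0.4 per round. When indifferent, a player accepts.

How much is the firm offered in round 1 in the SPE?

Round 2 (the firm proposes): the union will accept anything ≥ 0, so the firm offers 0 and keeps 120.
Round 1 (the union proposes): the firm can get 120 next round, worth 0.4 × 120 = 48 now, so the union offers 48, keeping 72.

48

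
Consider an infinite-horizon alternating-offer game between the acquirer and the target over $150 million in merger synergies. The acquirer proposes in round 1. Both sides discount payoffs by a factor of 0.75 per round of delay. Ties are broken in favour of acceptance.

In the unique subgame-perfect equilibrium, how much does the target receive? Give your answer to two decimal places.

64.29

In a stationary SPE each proposer offers the other exactly their discounted continuation value.
If the acquirer keeps x when proposing and the target keeps y when proposing, then x = 150 − 0.75y and y = 150 − 0.75x.
Solving: x = 150(1 − 0.75) / (1 − 0.75·0.75) = 37.5 / 0.4375 ≈ 85.7143.
The target gets 150 − 85.7143 ≈ 64.2857.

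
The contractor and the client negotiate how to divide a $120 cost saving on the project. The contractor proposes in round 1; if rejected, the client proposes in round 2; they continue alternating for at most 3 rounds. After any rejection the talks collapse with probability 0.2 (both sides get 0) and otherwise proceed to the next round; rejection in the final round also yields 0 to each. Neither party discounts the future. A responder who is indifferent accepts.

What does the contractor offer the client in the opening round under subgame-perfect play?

19.2

By backward induction:
Round 3 (the contractor proposes): rejection yields 0 for the client; the contractor offers 0 and keeps 120.
Round 2 (the client proposes): rejecting gives the contractor an expected 0.8 × 120 = 96. The client offers 96 and keeps 120 − 96 = 24.
Round 1 (the contractor proposes): rejecting gives the client an expected 0.8 × 24 = 19.2, so the contractor offers 19.2, keeping 100.8.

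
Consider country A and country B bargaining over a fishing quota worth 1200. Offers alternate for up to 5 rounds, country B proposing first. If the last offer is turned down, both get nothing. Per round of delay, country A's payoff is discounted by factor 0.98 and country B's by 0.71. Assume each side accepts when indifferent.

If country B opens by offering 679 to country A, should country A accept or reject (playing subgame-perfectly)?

Round 5 (country B proposes): country A will accept anything ≥ 0, so country B offers 0 and keeps 1200.
Round 4 (country A proposes): country B can get 1200 next round, worth 0.71 × 1200 = 852 now; country A offers that and keeps 348.
Round 3 (country B proposes): country A can get 348 next round, worth 0.98 × 348 = 341.04 now, so country B offers 341.04, keeping 858.96.
Round 2 (country A proposes): country B can get 858.96 next round, worth 0.71 × 858.96 = 609.8616 now, so country A offers 609.8616, keeping 590.1384.
So by rejecting in round 1, country A gets 590.1384 next round, worth 0.98 × 590.1384 = 578.335632 now.
Offer 679 ≥ 578.335632, so country A accepts.

Accept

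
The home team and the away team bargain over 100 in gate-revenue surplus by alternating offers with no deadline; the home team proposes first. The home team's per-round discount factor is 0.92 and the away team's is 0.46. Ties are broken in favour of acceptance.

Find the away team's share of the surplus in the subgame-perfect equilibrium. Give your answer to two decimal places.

6.38

In a stationary SPE each proposer offers the other exactly their discounted continuation value.
If the home team keeps x when proposing and the away team keeps y when proposing, then x = 100 − 0.46y and y = 100 − 0.92x.
Solving: x = 100(1 − 0.46) / (1 − 0.92·0.46) = 54 / 0.5768 ≈ 93.6200.
The away team gets 100 − 93.6200 ≈ 6.3800.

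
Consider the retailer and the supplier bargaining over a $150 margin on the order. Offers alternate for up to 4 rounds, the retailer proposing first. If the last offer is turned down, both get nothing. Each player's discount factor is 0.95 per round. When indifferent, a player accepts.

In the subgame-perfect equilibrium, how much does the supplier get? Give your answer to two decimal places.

Round 4 (the supplier proposes): rejection yields 0 for the retailer; the supplier offers 0 and keeps 150.
Round 3 (the retailer proposes): the supplier can get 150 next round, worth 0.95 × 150 = 142.5 now; the retailer offers that and keeps 7.5.
Round 2 (the supplier proposes): the retailer can get 7.5 next round, worth 0.95 × 7.5 = 7.125 now; the supplier offers that and keeps 142.875.
Round 1 (the retailer proposes): the supplier can get 142.875 next round, worth 0.95 × 142.875 = 135.73125 now, so the retailer offers 135.73125, keeping 14.26875.

135.73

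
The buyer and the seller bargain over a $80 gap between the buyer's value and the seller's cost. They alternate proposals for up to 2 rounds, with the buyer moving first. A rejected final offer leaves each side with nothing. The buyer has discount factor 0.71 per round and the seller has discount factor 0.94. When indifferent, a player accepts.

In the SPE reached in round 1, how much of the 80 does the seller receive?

75.2

Round 2 (the seller proposes): rejection yields 0 for the buyer; the seller offers 0 and keeps 80.
Round 1 (the buyer proposes): the seller can get 80 next round, worth 0.94 × 80 = 75.2 now, so the buyer offers 75.2, keeping 4.8.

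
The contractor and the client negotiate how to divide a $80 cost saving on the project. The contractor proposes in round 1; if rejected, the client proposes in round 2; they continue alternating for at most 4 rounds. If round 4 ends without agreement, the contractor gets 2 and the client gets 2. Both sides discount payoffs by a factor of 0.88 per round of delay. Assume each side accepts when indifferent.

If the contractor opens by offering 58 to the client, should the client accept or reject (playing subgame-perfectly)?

Reject

Work out the client's continuation value if the offer is rejected.
Round 4 (the client proposes): the contractor gets 2 if talks fail, so the client offers 2 and keeps 78.
Round 3 (the contractor proposes): the client can get 78 next round, worth 0.88 × 78 = 68.64 now. The contractor offers 68.64 and keeps 80 − 68.64 = 11.36.
Round 2 (the client proposes): the contractor can get 11.36 next round, worth 0.88 × 11.36 = 9.9968 now. The client offers 9.9968 and keeps 80 − 9.9968 = 70.0032.
So by rejecting in round 1, the client gets 70.0032 next round, worth 0.88 × 70.0032 = 61.602816 now.
Offer 58 < 61.602816, so the client rejects.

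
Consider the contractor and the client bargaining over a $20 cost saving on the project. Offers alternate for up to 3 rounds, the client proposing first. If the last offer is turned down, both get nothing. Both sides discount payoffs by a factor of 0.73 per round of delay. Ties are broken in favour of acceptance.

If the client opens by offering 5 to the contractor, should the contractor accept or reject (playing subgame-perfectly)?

Round 3 (the client proposes): the contractor will accept anything ≥ 0, so the client offers 0 and keeps 20.
Round 2 (the contractor proposes): the client can get 20 next round, worth 0.73 × 20 = 14.6 now; the contractor offers that and keeps 5.4.
So by rejecting in round 1, the contractor gets 5.4 next round, worth 0.73 × 5.4 = 3.942 now.
Offer 5 ≥ 3.942, so the contractor accepts.

Accept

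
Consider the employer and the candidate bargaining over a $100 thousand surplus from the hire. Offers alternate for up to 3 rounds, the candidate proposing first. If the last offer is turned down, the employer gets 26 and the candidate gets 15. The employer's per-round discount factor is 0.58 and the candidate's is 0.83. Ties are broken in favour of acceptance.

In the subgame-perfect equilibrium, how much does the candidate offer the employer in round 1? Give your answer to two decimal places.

Round 3 (the candidate proposes): the employer gets 26 if talks fail, so the candidate offers 26 and keeps 74.
Round 2 (the employer proposes): the candidate can get 74 next round, worth 0.83 × 74 = 61.42 now; the employer offers that and keeps 38.58.
Round 1 (the candidate proposes): the employer can get 38.58 next round, worth 0.58 × 38.58 = 22.3764 now. The candidate offers 22.3764 and keeps 100 − 22.3764 = 77.6236.

22.38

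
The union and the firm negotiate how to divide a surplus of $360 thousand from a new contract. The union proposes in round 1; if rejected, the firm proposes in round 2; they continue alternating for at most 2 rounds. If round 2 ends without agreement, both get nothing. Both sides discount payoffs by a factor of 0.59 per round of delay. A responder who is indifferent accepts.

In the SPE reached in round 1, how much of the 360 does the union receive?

Round 2 (the firm proposes): rejection yields 0 for the union; the firm offers 0 and keeps 360.
Round 1 (the union proposes): the firm can get 360 next round, worth 0.59 × 360 = 212.4 now; the union offers that and keeps 147.6.

147.6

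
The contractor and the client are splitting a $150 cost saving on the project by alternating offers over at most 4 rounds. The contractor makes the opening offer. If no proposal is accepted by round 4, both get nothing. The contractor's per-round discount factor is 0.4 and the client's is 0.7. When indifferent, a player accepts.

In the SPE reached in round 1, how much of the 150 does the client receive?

Round 4 (the client proposes): rejection yields 0 for the contractor; the client offers 0 and keeps 150.
Round 3 (the contractor proposes): the client can get 150 next round, worth 0.7 × 150 = 105 now; the contractor offers that and keeps 45.
Round 2 (the client proposes): the contractor can get 45 next round, worth 0.4 × 45 = 18 now; the client offers that and keeps 132.
Round 1 (the contractor proposes): the client can get 132 next round, worth 0.7 × 132 = 92.4 now, so the contractor offers 92.4, keeping 57.6.

92.4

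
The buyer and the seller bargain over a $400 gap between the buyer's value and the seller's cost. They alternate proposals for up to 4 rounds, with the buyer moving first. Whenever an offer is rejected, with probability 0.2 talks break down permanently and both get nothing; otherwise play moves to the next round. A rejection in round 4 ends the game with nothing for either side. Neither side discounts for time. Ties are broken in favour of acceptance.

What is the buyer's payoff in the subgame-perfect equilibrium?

131.2

By backward induction:
Round 4 (the seller proposes): rejection yields 0 for the buyer; the seller offers 0 and keeps 400.
Round 3 (the buyer proposes): rejecting gives the seller an expected 0.8 × 400 = 320, so the buyer offers 320, keeping 80.
Round 2 (the seller proposes): rejecting gives the buyer an expected 0.8 × 80 = 64; the seller offers that and keeps 336.
Round 1 (the buyer proposes): rejecting gives the seller an expected 0.8 × 336 = 268.8. The buyer offers 268.8 and keeps 400 − 268.8 = 131.2.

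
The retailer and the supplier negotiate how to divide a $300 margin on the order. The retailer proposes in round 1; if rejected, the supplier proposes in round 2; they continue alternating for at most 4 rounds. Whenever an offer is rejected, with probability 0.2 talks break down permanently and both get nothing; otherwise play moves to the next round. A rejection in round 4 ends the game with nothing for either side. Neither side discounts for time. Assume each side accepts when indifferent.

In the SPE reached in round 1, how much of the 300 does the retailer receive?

98.4

Round 4 (the supplier proposes): rejection yields 0 for the retailer; the supplier offers 0 and keeps 300.
Round 3 (the retailer proposes): rejecting gives the supplier an expected 0.8 × 300 = 240; the retailer offers that and keeps 60.
Round 2 (the supplier proposes): rejecting gives the retailer an expected 0.8 × 60 = 48. The supplier offers 48 and keeps 300 − 48 = 252.
Round 1 (the retailer proposes): rejecting gives the supplier an expected 0.8 × 252 = 201.6. The retailer offers 201.6 and keeps 300 − 201.6 = 98.4.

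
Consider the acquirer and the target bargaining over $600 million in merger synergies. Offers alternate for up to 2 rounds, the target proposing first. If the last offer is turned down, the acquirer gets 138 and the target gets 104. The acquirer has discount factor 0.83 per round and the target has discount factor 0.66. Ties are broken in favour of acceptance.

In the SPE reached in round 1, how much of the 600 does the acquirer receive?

411.68

Round 2 (the acquirer proposes): the target gets 104 if talks fail, so the acquirer offers 104 and keeps 496.
Round 1 (the target proposes): the acquirer can get 496 next round, worth 0.83 × 496 = 411.68 now; the target offers that and keeps 188.32.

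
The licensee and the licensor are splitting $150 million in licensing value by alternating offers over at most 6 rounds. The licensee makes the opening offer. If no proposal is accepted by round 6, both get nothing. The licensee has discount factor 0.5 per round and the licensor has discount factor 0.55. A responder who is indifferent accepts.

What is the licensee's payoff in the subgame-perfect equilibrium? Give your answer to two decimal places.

Round 6 (the licensor proposes): rejection yields 0 for the licensee; the licensor offers 0 and keeps 150.
Round 5 (the licensee proposes): the licensor can get 150 next round, worth 0.55 × 150 = 82.5 now. The licensee offers 82.5 and keeps 150 − 82.5 = 67.5.
Round 4 (the licensor proposes): the licensee can get 67.5 next round, worth 0.5 × 67.5 = 33.75 now. The licensor offers 33.75 and keeps 150 − 33.75 = 116.25.
Round 3 (the licensee proposes): the licensor can get 116.25 next round, worth 0.55 × 116.25 = 63.9375 now. The licensee offers 63.9375 and keeps 150 − 63.9375 = 86.0625.
Round 2 (the licensor proposes): the licensee can get 86.0625 next round, worth 0.5 × 86.0625 = 43.03125 now. The licensor offers 43.03125 and keeps 150 − 43.03125 = 106.96875.
Round 1 (the licensee proposes): the licensor can get 106.96875 next round, worth 0.55 × 106.96875 = 58.8328125 now, so the licensee offers 58.8328125, keeping 91.1671875.

91.17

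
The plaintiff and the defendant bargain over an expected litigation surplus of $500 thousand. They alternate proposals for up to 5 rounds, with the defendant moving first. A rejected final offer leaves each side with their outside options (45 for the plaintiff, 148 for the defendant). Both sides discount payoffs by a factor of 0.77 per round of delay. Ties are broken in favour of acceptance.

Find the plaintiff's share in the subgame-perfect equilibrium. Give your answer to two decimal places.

156.87

Round 5 (the defendant proposes): the plaintiff gets 45 if talks fail, so the defendant offers 45 and keeps 455.
Round 4 (the plaintiff proposes): the defendant can get 455 next round, worth 0.77 × 455 = 350.35 now, so the plaintiff offers 350.35, keeping 149.65.
Round 3 (the defendant proposes): the plaintiff can get 149.65 next round, worth 0.77 × 149.65 = 115.2305 now. The defendant offers 115.2305 and keeps 500 − 115.2305 = 384.7695.
Round 2 (the plaintiff proposes): the defendant can get 384.7695 next round, worth 0.77 × 384.7695 = 296.272515 now, so the plaintiff offers 296.272515, keeping 203.727485.
Round 1 (the defendant proposes): the plaintiff can get 203.727485 next round, worth 0.77 × 203.727485 = 156.87016345 now, so the defendant offers 156.87016345, keeping 343.12983655.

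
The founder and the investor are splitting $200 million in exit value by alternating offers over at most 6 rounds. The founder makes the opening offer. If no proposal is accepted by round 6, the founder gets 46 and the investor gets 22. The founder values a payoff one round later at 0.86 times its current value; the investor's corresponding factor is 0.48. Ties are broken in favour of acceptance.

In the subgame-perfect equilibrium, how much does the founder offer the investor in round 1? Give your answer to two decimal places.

31.58

Round 6 (the investor proposes): the founder gets 46 if talks fail, so the investor offers 46 and keeps 154.
Round 5 (the founder proposes): the investor can get 154 next round, worth 0.48 × 154 = 73.92 now; the founder offers that and keeps 126.08.
Round 4 (the investor proposes): the founder can get 126.08 next round, worth 0.86 × 126.08 = 108.4288 now; the investor offers that and keeps 91.5712.
Round 3 (the founder proposes): the investor can get 91.5712 next round, worth 0.48 × 91.5712 = 43.954176 now, so the founder offers 43.954176, keeping 156.045824.
Round 2 (the investor proposes): the founder can get 156.045824 next round, worth 0.86 × 156.045824 = 134.19940864 now; the investor offers that and keeps 65.80059136.
Round 1 (the founder proposes): the investor can get 65.80059136 next round, worth 0.48 × 65.80059136 = 31.5842838528 now. The founder offers 31.5842838528 and keeps 200 − 31.5842838528 = 168.4157161472.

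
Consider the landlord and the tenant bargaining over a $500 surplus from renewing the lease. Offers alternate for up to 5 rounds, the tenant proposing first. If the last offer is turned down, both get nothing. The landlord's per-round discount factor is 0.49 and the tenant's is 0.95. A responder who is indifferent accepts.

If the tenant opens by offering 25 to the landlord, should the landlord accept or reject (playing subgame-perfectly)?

Accept

Work out the landlord's continuation value if the offer is rejected.
Round 5 (the tenant proposes): the landlord will accept anything ≥ 0, so the tenant offers 0 and keeps 500.
Round 4 (the landlord proposes): the tenant can get 500 next round, worth 0.95 × 500 = 475 now; the landlord offers that and keeps 25.
Round 3 (the tenant proposes): the landlord can get 25 next round, worth 0.49 × 25 = 12.25 now. The tenant offers 12.25 and keeps 500 − 12.25 = 487.75.
Round 2 (the landlord proposes): the tenant can get 487.75 next round, worth 0.95 × 487.75 = 463.3625 now, so the landlord offers 463.3625, keeping 36.6375.
So by rejecting in round 1, the landlord gets 36.6375 next round, worth 0.49 × 36.6375 = 17.952375 now.
Offer 25 ≥ 17.952375, so the landlord accepts.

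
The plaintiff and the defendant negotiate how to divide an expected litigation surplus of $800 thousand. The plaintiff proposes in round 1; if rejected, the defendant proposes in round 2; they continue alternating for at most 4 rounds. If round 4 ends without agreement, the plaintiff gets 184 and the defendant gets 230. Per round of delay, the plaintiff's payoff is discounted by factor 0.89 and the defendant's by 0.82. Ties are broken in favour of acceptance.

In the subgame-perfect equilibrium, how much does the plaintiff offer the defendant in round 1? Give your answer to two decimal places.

440.80

Round 4 (the defendant proposes): the plaintiff gets 184 if talks fail, so the defendant offers 184 and keeps 616.
Round 3 (the plaintiff proposes): the defendant can get 616 next round, worth 0.82 × 616 = 505.12 now. The plaintiff offers 505.12 and keeps 800 − 505.12 = 294.88.
Round 2 (the defendant proposes): the plaintiff can get 294.88 next round, worth 0.89 × 294.88 = 262.4432 now; the defendant offers that and keeps 537.5568.
Round 1 (the plaintiff proposes): the defendant can get 537.5568 next round, worth 0.82 × 537.5568 = 440.796576 now; the plaintiff offers that and keeps 359.203424.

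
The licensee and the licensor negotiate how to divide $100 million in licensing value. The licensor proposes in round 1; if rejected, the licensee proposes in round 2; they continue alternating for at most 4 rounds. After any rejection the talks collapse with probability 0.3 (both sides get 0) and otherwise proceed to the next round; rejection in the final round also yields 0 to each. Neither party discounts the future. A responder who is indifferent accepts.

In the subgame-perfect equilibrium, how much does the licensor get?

Round 4 (the licensee proposes): rejection yields 0 for the licensor; the licensee offers 0 and keeps 100.
Round 3 (the licensor proposes): rejecting gives the licensee an expected 0.7 × 100 = 70, so the licensor offers 70, keeping 30.
Round 2 (the licensee proposes): rejecting gives the licensor an expected 0.7 × 30 = 21. The licensee offers 21 and keeps 100 − 21 = 79.
Round 1 (the licensor proposes): rejecting gives the licensee an expected 0.7 × 79 = 55.3, so the licensor offers 55.3, keeping 44.7.

44.7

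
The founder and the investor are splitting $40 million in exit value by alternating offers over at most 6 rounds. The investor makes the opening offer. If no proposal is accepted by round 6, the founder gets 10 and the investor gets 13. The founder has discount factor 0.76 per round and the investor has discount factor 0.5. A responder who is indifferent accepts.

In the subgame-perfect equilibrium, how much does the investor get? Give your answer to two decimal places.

Work backward from the last round.
Round 6 (the founder proposes): the investor gets 13 if talks fail, so the founder offers 13 and keeps 27.
Round 5 (the investor proposes): the founder can get 27 next round, worth 0.76 × 27 = 20.52 now; the investor offers that and keeps 19.48.
Round 4 (the founder proposes): the investor can get 19.48 next round, worth 0.5 × 19.48 = 9.74 now; the founder offers that and keeps 30.26.
Round 3 (the investor proposes): the founder can get 30.26 next round, worth 0.76 × 30.26 = 22.9976 now, so the investor offers 22.9976, keeping 17.0024.
Round 2 (the founder proposes): the investor can get 17.0024 next round, worth 0.5 × 17.0024 = 8.5012 now, so the founder offers 8.5012, keeping 31.4988.
Round 1 (the investor proposes): the founder can get 31.4988 next round, worth 0.76 × 31.4988 = 23.939088 now. The investor offers 23.939088 and keeps 40 − 23.939088 = 16.060912.

16.06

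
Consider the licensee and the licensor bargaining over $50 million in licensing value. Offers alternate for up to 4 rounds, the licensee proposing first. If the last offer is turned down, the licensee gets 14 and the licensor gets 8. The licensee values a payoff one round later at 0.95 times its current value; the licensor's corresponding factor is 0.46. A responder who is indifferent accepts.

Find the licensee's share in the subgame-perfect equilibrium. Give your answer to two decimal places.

41.61

Round 4 (the licensor proposes): the licensee gets 14 if talks fail, so the licensor offers 14 and keeps 36.
Round 3 (the licensee proposes): the licensor can get 36 next round, worth 0.46 × 36 = 16.56 now. The licensee offers 16.56 and keeps 50 − 16.56 = 33.44.
Round 2 (the licensor proposes): the licensee can get 33.44 next round, worth 0.95 × 33.44 = 31.768 now; the licensor offers that and keeps 18.232.
Round 1 (the licensee proposes): the licensor can get 18.232 next round, worth 0.46 × 18.232 = 8.38672 now; the licensee offers that and keeps 41.61328.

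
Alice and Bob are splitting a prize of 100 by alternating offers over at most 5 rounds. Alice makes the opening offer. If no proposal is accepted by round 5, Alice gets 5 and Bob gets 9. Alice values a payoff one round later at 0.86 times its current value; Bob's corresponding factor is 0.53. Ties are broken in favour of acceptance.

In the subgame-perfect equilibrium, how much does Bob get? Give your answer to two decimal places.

12.67

Round 5 (Alice proposes): Bob gets 9 if talks fail, so Alice offers 9 and keeps 91.
Round 4 (Bob proposes): Alice can get 91 next round, worth 0.86 × 91 = 78.26 now, so Bob offers 78.26, keeping 21.74.
Round 3 (Alice proposes): Bob can get 21.74 next round, worth 0.53 × 21.74 = 11.5222 now; Alice offers that and keeps 88.4778.
Round 2 (Bob proposes): Alice can get 88.4778 next round, worth 0.86 × 88.4778 = 76.090908 now; Bob offers that and keeps 23.909092.
Round 1 (Alice proposes): Bob can get 23.909092 next round, worth 0.53 × 23.909092 = 12.67181876 now, so Alice offers 12.67181876, keeping 87.32818124.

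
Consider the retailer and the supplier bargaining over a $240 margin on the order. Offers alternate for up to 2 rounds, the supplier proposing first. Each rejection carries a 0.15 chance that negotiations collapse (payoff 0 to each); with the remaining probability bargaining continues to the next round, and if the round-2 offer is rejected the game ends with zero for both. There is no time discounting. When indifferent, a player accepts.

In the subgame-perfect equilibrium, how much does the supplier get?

36

By backward induction:
Round 2 (the retailer proposes): rejection yields 0 for the supplier; the retailer offers 0 and keeps 240.
Round 1 (the supplier proposes): rejecting gives the retailer an expected 0.85 × 240 = 204, so the supplier offers 204, keeping 36.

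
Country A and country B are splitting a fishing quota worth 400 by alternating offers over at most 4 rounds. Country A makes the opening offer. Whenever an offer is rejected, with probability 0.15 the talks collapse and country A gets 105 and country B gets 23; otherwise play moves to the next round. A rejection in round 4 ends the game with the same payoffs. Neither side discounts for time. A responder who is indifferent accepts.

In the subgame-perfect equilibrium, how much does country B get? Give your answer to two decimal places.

By backward induction:
Round 4 (country B proposes): country A gets 105 if talks fail, so country B offers 105 and keeps 295.
Round 3 (country A proposes): rejecting gives country B an expected 0.85 × 295 + 0.15 × 23 = 254.2; country A offers that and keeps 145.8.
Round 2 (country B proposes): rejecting gives country A an expected 0.85 × 145.8 + 0.15 × 105 = 139.68. Country B offers 139.68 and keeps 400 − 139.68 = 260.32.
Round 1 (country A proposes): rejecting gives country B an expected 0.85 × 260.32 + 0.15 × 23 = 224.722, so country A offers 224.722, keeping 175.278.

224.72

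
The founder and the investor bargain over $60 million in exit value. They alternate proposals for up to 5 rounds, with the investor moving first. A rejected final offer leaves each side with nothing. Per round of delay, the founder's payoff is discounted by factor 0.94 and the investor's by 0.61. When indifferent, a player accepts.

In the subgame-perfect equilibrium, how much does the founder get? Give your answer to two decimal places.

34.61

Solve by backward induction from round 5.
Round 5 (the investor proposes): the founder will accept anything ≥ 0, so the investor offers 0 and keeps 60.
Round 4 (the founder proposes): the investor can get 60 next round, worth 0.61 × 60 = 36.6 now; the founder offers that and keeps 23.4.
Round 3 (the investor proposes): the founder can get 23.4 next round, worth 0.94 × 23.4 = 21.996 now, so the investor offers 21.996, keeping 38.004.
Round 2 (the founder proposes): the investor can get 38.004 next round, worth 0.61 × 38.004 = 23.18244 now, so the founder offers 23.18244, keeping 36.81756.
Round 1 (the investor proposes): the founder can get 36.81756 next round, worth 0.94 × 36.81756 = 34.6085064 now; the investor offers that and keeps 25.3914936.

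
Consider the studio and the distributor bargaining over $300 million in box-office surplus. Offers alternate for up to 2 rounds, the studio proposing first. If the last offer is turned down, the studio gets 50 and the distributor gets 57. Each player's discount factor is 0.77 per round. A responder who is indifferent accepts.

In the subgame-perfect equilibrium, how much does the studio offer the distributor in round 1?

192.5

Round 2 (the distributor proposes): the studio gets 50 if talks fail, so the distributor offers 50 and keeps 250.
Round 1 (the studio proposes): the distributor can get 250 next round, worth 0.77 × 250 = 192.5 now; the studio offers that and keeps 107.5.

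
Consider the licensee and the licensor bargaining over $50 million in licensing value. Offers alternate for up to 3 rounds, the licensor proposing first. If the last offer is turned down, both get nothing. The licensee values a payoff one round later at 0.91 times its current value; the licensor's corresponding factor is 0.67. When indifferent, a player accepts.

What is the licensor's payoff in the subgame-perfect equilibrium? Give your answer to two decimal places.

Round 3 (the licensor proposes): the licensee will accept anything ≥ 0, so the licensor offers 0 and keeps 50.
Round 2 (the licensee proposes): the licensor can get 50 next round, worth 0.67 × 50 = 33.5 now. The licensee offers 33.5 and keeps 50 − 33.5 = 16.5.
Round 1 (the licensor proposes): the licensee can get 16.5 next round, worth 0.91 × 16.5 = 15.015 now; the licensor offers that and keeps 34.985.

34.99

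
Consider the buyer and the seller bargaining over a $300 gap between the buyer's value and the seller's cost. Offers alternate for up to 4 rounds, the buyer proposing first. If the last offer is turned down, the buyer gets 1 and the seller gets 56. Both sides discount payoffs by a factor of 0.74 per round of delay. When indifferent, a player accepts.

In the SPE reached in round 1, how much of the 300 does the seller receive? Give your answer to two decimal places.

Round 4 (the seller proposes): the buyer gets 1 if talks fail, so the seller offers 1 and keeps 299.
Round 3 (the buyer proposes): the seller can get 299 next round, worth 0.74 × 299 = 221.26 now, so the buyer offers 221.26, keeping 78.74.
Round 2 (the seller proposes): the buyer can get 78.74 next round, worth 0.74 × 78.74 = 58.2676 now. The seller offers 58.2676 and keeps 300 − 58.2676 = 241.7324.
Round 1 (the buyer proposes): the seller can get 241.7324 next round, worth 0.74 × 241.7324 = 178.881976 now. The buyer offers 178.881976 and keeps 300 − 178.881976 = 121.118024.

178.88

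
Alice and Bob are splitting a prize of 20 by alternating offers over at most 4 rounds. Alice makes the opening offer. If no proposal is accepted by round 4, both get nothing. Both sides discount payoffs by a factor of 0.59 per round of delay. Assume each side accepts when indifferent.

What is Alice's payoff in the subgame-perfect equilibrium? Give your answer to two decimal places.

11.05

Round 4 (Bob proposes): Alice will accept anything ≥ 0, so Bob offers 0 and keeps 20.
Round 3 (Alice proposes): Bob can get 20 next round, worth 0.59 × 20 = 11.8 now, so Alice offers 11.8, keeping 8.2.
Round 2 (Bob proposes): Alice can get 8.2 next round, worth 0.59 × 8.2 = 4.838 now. Bob offers 4.838 and keeps 20 − 4.838 = 15.162.
Round 1 (Alice proposes): Bob can get 15.162 next round, worth 0.59 × 15.162 = 8.94558 now. Alice offers 8.94558 and keeps 20 − 8.94558 = 11.05442.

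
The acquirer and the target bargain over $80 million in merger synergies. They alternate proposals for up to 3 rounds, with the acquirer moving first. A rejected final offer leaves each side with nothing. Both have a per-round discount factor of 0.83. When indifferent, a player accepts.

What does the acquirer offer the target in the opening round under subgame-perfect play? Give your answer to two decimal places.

Round 3 (the acquirer proposes): rejection yields 0 for the target; the acquirer offers 0 and keeps 80.
Round 2 (the target proposes): the acquirer can get 80 next round, worth 0.83 × 80 = 66.4 now, so the target offers 66.4, keeping 13.6.
Round 1 (the acquirer proposes): the target can get 13.6 next round, worth 0.83 × 13.6 = 11.288 now, so the acquirer offers 11.288, keeping 68.712.

11.29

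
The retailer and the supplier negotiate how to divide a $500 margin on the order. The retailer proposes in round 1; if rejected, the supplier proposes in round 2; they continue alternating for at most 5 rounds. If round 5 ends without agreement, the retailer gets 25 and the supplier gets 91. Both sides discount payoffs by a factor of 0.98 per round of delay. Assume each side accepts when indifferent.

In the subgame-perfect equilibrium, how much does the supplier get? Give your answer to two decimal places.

103.15

Round 5 (the retailer proposes): the supplier gets 91 if talks fail, so the retailer offers 91 and keeps 409.
Round 4 (the supplier proposes): the retailer can get 409 next round, worth 0.98 × 409 = 400.82 now; the supplier offers that and keeps 99.18.
Round 3 (the retailer proposes): the supplier can get 99.18 next round, worth 0.98 × 99.18 = 97.1964 now. The retailer offers 97.1964 and keeps 500 − 97.1964 = 402.8036.
Round 2 (the supplier proposes): the retailer can get 402.8036 next round, worth 0.98 × 402.8036 = 394.747528 now; the supplier offers that and keeps 105.252472.
Round 1 (the retailer proposes): the supplier can get 105.252472 next round, worth 0.98 × 105.252472 = 103.14742256 now, so the retailer offers 103.14742256, keeping 396.85257744.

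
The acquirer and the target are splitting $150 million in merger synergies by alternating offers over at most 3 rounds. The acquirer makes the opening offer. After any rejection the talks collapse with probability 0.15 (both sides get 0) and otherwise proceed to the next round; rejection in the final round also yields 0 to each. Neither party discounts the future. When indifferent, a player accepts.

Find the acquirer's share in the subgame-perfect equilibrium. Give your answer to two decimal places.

Round 3 (the acquirer proposes): rejection yields 0 for the target; the acquirer offers 0 and keeps 150.
Round 2 (the target proposes): rejecting gives the acquirer an expected 0.85 × 150 = 127.5. The target offers 127.5 and keeps 150 − 127.5 = 22.5.
Round 1 (the acquirer proposes): rejecting gives the target an expected 0.85 × 22.5 = 19.125; the acquirer offers that and keeps 130.875.

130.88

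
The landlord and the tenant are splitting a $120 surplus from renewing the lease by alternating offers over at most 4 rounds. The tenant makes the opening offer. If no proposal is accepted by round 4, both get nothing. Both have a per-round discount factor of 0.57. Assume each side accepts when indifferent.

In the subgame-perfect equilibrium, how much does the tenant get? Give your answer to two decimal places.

Round 4 (the landlord proposes): the tenant will accept anything ≥ 0, so the landlord offers 0 and keeps 120.
Round 3 (the tenant proposes): the landlord can get 120 next round, worth 0.57 × 120 = 68.4 now; the tenant offers that and keeps 51.6.
Round 2 (the landlord proposes): the tenant can get 51.6 next round, worth 0.57 × 51.6 = 29.412 now. The landlord offers 29.412 and keeps 120 − 29.412 = 90.588.
Round 1 (the tenant proposes): the landlord can get 90.588 next round, worth 0.57 × 90.588 = 51.63516 now; the tenant offers that and keeps 68.36484.

68.36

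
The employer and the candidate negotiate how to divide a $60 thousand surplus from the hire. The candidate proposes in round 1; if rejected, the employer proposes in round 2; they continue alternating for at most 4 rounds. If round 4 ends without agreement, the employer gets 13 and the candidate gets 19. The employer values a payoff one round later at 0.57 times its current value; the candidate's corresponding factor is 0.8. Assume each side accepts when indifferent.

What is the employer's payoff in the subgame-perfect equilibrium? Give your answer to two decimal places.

Round 4 (the employer proposes): the candidate gets 19 if talks fail, so the employer offers 19 and keeps 41.
Round 3 (the candidate proposes): the employer can get 41 next round, worth 0.57 × 41 = 23.37 now; the candidate offers that and keeps 36.63.
Round 2 (the employer proposes): the candidate can get 36.63 next round, worth 0.8 × 36.63 = 29.304 now. The employer offers 29.304 and keeps 60 − 29.304 = 30.696.
Round 1 (the candidate proposes): the employer can get 30.696 next round, worth 0.57 × 30.696 = 17.49672 now. The candidate offers 17.49672 and keeps 60 − 17.49672 = 42.50328.

17.50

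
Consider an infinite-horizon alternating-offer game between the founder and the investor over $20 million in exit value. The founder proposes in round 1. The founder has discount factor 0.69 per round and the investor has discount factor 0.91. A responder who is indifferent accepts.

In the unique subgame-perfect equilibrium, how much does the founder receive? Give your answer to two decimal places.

When the founder proposes, the investor accepts any offer worth at least 0.91 times what the investor would get by proposing next round; and vice versa.
This gives x = 20 − 0.91y and y = 20 − 0.69x, where x and y are each side's share when it proposes.
Hence (1 − 0.91·0.69)x = 20(1 − 0.91), i.e. 0.3721·x = 1.8.
x ≈ 4.8374; the investor's share is 20 − x ≈ 15.1626.

4.84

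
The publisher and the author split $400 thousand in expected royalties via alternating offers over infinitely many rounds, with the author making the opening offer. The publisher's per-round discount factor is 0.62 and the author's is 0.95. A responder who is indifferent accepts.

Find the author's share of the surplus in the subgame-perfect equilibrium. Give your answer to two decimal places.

369.83

In a stationary SPE each proposer offers the other exactly their discounted continuation value.
If the author keeps x when proposing and the publisher keeps y when proposing, then x = 400 − 0.62y and y = 400 − 0.95x.
Solving: x = 400(1 − 0.62) / (1 − 0.95·0.62) = 152 / 0.411 ≈ 369.8297.
The publisher gets 400 − 369.8297 ≈ 30.1703.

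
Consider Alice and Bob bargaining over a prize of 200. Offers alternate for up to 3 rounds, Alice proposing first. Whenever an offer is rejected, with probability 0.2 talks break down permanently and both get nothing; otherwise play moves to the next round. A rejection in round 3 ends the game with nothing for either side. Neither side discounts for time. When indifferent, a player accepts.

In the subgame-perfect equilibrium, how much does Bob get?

32

Round 3 (Alice proposes): Bob will accept anything ≥ 0, so Alice offers 0 and keeps 200.
Round 2 (Bob proposes): rejecting gives Alice an expected 0.8 × 200 = 160. Bob offers 160 and keeps 200 − 160 = 40.
Round 1 (Alice proposes): rejecting gives Bob an expected 0.8 × 40 = 32. Alice offers 32 and keeps 200 − 32 = 168.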